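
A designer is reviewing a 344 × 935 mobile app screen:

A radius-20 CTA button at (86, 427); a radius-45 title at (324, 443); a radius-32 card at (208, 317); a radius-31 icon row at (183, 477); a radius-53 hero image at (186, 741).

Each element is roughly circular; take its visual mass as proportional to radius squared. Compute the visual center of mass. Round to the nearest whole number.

r² weights: CTA button 20² = 400, title 45² = 2025, card 32² = 1024, icon row 31² = 961, hero image 53² = 2809. Total = 7219.
x-moment: 400·86 + 2025·324 + 1024·208 + 961·183 + 2809·186 = 1601829; centroid 1601829/7219 ≈ 221.89.
y-moment: 400·427 + 2025·443 + 1024·317 + 961·477 + 2809·741 = 3932349; centroid 3932349/7219 ≈ 544.72.

(222, 545)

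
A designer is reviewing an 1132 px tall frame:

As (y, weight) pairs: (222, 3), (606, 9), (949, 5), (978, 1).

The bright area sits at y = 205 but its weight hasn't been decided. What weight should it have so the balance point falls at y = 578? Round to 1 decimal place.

w ≈ 3.9

Existing Σw = 18 (3 + 9 + 5 + 1); existing moment 3·222 + 9·606 + 5·949 + 1·978 = 11843.
For the centroid to hit 578: (11843 + w·205) / (18 + w) = 578.
Solving: w = (578·18 − 11843) / (205 − 578) = -1439 / -373 ≈ 3.86.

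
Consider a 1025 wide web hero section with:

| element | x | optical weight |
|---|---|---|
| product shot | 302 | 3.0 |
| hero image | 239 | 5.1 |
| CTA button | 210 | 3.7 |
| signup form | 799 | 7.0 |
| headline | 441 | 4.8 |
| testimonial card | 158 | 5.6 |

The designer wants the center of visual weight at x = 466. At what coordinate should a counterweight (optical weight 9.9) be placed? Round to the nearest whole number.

With the counterweight, Σw becomes 3.0 + 5.1 + 3.7 + 7.0 + 4.8 + 5.6 + 9.9 = 39.1.
x: need Σw·x = 39.1·466 = 18220.6. Existing = 3.0·302 + 5.1·239 + 3.7·210 + 7.0·799 + 4.8·441 + 5.6·158 = 11496.5. Remainder 6724.1 / 9.9 ≈ 679.20.

x ≈ 679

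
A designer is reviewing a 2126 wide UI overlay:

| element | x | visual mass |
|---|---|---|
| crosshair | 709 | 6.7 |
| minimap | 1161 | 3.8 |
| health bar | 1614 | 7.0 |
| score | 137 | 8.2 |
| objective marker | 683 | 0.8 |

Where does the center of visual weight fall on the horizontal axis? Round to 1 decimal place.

Σw = 6.7 + 3.8 + 7.0 + 8.2 + 0.8 = 26.5.
Σw·x = 6.7·709 + 3.8·1161 + 7.0·1614 + 8.2·137 + 0.8·683 = 22129.9, so x̄ = 22129.9/26.5 ≈ 835.09.

x ≈ 835.1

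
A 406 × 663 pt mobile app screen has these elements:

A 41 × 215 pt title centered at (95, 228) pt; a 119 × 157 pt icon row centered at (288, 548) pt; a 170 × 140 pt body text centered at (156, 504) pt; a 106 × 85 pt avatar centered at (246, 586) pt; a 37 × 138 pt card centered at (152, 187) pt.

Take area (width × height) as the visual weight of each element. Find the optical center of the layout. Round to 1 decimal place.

Areas → weights: title 41·215 = 8815, icon row 119·157 = 18683, body text 170·140 = 23800, avatar 106·85 = 9010, card 37·138 = 5106; Σw = 65414.
x: (8815·95 + 18683·288 + 23800·156 + 9010·246 + 5106·152) / 65414 = 12923501 / 65414 ≈ 197.56
y: (8815·228 + 18683·548 + 23800·504 + 9010·586 + 5106·187) / 65414 = 30477986 / 65414 ≈ 465.92

(197.6, 465.9)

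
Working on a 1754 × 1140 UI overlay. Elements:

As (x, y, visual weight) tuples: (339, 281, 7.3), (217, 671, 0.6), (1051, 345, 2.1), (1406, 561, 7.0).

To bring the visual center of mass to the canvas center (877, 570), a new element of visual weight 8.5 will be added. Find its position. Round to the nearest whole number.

With the new element, Σw becomes 7.3 + 0.6 + 2.1 + 7.0 + 8.5 = 25.5.
x: target moment 25.5×877 = 22363.5; current 7.3·339 + 0.6·217 + 2.1·1051 + 7.0·1406 = 14654.0; the new element supplies 7709.5, so x = 7709.5/8.5 ≈ 907.00.
y: target moment 25.5×570 = 14535.0; current 7.3·281 + 0.6·671 + 2.1·345 + 7.0·561 = 7105.4; the new element supplies 7429.6, so y = 7429.6/8.5 ≈ 874.07.

(907, 874)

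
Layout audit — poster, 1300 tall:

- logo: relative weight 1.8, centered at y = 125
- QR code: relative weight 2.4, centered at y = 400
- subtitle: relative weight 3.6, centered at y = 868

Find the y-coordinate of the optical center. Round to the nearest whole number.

y ≈ 553

Total weight = 1.8 + 2.4 + 3.6 = 7.8.
y: (1.8·125 + 2.4·400 + 3.6·868) / 7.8 = 4309.8 / 7.8 ≈ 552.54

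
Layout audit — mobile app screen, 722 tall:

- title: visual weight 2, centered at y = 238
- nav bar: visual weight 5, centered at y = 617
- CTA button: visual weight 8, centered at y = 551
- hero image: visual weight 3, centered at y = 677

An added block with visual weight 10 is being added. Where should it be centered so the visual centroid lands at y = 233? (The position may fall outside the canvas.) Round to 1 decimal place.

New total weight: (2 + 5 + 8 + 3) + 10 = 28.
y: target moment 28×233 = 6524; current 2·238 + 5·617 + 8·551 + 3·677 = 10000; the added block supplies -3476, so y = -3476/10 ≈ -347.60.

y ≈ -347.6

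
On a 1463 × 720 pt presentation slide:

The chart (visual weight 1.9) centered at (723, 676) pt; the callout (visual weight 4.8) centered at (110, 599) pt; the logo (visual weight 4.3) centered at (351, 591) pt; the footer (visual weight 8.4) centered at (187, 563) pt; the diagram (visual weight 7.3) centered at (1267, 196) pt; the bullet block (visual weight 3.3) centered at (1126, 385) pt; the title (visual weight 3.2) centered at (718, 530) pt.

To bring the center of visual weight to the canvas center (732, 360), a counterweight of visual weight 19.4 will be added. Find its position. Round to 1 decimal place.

(941.2, 160.2)

New total weight: (1.9 + 4.8 + 4.3 + 8.4 + 7.3 + 3.3 + 3.2) + 19.4 = 52.6.
x: need Σw·x = 52.6·732 = 38503.2. Existing = 1.9·723 + 4.8·110 + 4.3·351 + 8.4·187 + 7.3·1267 + 3.3·1126 + 3.2·718 = 20244.3. Remainder 18258.9 / 19.4 ≈ 941.18.
y: need Σw·y = 52.6·360 = 18936.0. Existing = 1.9·676 + 4.8·599 + 4.3·591 + 8.4·563 + 7.3·196 + 3.3·385 + 3.2·530 = 15827.4. Remainder 3108.6 / 19.4 ≈ 160.24.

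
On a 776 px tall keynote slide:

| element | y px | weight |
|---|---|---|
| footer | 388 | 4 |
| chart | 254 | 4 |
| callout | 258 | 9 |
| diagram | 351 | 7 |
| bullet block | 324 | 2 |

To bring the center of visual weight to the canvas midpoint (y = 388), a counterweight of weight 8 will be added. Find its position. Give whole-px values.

y ≈ 650

After adding the counterweight, total weight = 4 + 4 + 9 + 7 + 2 + 8 = 34.
Along y: (7995 + 8·y) / 34 = 388 (existing moment 4·388 + 4·254 + 9·258 + 7·351 + 2·324 = 7995) ⇒ y = (13192 − 7995) / 8 ≈ 649.62.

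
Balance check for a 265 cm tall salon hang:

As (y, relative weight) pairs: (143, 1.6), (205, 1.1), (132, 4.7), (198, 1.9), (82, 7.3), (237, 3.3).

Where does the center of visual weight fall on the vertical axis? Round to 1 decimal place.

y ≈ 142.3

Total weight = 1.6 + 1.1 + 4.7 + 1.9 + 7.3 + 3.3 = 19.9.
y: (1.6·143 + 1.1·205 + 4.7·132 + 1.9·198 + 7.3·82 + 3.3·237) / 19.9 = 2831.6 / 19.9 ≈ 142.29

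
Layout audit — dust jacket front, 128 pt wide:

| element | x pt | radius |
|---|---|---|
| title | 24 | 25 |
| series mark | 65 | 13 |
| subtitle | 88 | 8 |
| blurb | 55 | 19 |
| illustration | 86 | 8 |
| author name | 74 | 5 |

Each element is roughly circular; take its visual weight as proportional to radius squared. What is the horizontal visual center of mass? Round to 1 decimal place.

x ≈ 45.0

r² weights: title 25² = 625, series mark 13² = 169, subtitle 8² = 64, blurb 19² = 361, illustration 8² = 64, author name 5² = 25. Total = 1308.
x: moment 58826 / weight 1308 ≈ 44.97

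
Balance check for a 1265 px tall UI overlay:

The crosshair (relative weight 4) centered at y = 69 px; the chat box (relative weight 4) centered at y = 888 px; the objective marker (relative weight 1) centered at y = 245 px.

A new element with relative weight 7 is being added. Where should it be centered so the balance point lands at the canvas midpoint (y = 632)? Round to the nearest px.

y ≈ 863

After adding the new element, total weight = 4 + 4 + 1 + 7 = 16.
Along y: (4073 + 7·y) / 16 = 632 (existing moment 4·69 + 4·888 + 1·245 = 4073) ⇒ y = (10112 − 4073) / 7 ≈ 862.71.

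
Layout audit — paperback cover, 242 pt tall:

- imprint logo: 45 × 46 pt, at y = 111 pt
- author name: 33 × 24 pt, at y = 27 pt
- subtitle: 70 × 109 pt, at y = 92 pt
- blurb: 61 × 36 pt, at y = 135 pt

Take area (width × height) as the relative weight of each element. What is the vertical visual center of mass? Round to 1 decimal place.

y ≈ 98.5

Taking area as weight: imprint logo 45·46 = 2070, author name 33·24 = 792, subtitle 70·109 = 7630, blurb 61·36 = 2196. Sum 12688.
Σw·y = 2070·111 + 792·27 + 7630·92 + 2196·135 = 1249574, so ȳ = 1249574/12688 ≈ 98.48.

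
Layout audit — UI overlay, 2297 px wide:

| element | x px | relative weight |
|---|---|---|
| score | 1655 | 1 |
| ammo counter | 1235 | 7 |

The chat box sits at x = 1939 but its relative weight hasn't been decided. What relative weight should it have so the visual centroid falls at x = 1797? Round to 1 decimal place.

w ≈ 28.7

Existing Σw = 8 (1 + 7); existing moment 1·1655 + 7·1235 = 10300.
Balance at x = 1797 requires (10300 + w·1939) / (8 + w) = 1797.
So w = (1797·8 − 10300)/(1939 − 1797) = 4076/142 ≈ 28.70.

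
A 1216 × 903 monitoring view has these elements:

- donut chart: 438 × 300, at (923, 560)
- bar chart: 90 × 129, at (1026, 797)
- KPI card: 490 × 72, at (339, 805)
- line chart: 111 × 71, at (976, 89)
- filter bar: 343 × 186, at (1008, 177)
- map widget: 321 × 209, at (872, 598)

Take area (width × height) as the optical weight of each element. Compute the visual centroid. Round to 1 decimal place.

Taking area as weight: donut chart 438·300 = 131400, bar chart 90·129 = 11610, KPI card 490·72 = 35280, line chart 111·71 = 7881, filter bar 343·186 = 63798, map widget 321·209 = 67089. Sum 317058.
Σw·x = 275655828; x̄ = 275655828/317058 ≈ 869.42.
y: moment 163350447 / weight 317058 ≈ 515.21

(869.4, 515.2)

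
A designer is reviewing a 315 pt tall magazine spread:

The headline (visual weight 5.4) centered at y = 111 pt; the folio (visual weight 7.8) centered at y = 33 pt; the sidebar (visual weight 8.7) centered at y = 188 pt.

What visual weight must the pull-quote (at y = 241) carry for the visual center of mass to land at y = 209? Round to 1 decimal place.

Existing Σw = 21.9 (5.4 + 7.8 + 8.7); existing moment 5.4·111 + 7.8·33 + 8.7·188 = 2492.4.
Set Σw·y/Σw = 209: (2492.4 + 241w) = 209·(21.9 + w).
So w = (209·21.9 − 2492.4)/(241 − 209) = 2084.7/32 ≈ 65.15.

w ≈ 65.1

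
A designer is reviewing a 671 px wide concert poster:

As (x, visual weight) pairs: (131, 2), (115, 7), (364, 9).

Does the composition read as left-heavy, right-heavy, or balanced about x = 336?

left-heavy

Σw = 2 + 7 + 9 = 18.
x-moment: 2·131 + 7·115 + 9·364 = 4343; centroid 4343/18 ≈ 241.28.
241.3 vs midline 336 → left-heavy.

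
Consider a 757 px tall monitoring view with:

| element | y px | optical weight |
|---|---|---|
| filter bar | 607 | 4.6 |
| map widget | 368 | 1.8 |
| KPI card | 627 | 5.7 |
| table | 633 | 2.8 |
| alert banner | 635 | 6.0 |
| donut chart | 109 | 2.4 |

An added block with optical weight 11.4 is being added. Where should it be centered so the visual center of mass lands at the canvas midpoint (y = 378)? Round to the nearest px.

After adding the added block, total weight = 4.6 + 1.8 + 5.7 + 2.8 + 6.0 + 2.4 + 11.4 = 34.7.
Along y: (12872.5 + 11.4·y) / 34.7 = 378 (existing moment 4.6·607 + 1.8·368 + 5.7·627 + 2.8·633 + 6.0·635 + 2.4·109 = 12872.5) ⇒ y = (13116.6 − 12872.5) / 11.4 ≈ 21.41.

y ≈ 21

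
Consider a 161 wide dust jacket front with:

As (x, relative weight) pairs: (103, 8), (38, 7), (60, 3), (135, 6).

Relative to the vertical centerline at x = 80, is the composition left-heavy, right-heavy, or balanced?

right-heavy

Σw = 8 + 7 + 3 + 6 = 24.
x-moment: 8·103 + 7·38 + 3·60 + 6·135 = 2080; centroid 2080/24 ≈ 86.67.
Since 86.7 is right of 80, the composition reads right-heavy.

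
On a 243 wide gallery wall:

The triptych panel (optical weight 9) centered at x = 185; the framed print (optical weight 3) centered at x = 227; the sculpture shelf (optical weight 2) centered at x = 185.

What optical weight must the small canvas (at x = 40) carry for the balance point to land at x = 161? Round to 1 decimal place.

w ≈ 3.8

Existing Σw = 14 (9 + 3 + 2); existing moment 9·185 + 3·227 + 2·185 = 2716.
For the centroid to hit 161: (2716 + w·40) / (14 + w) = 161.
Rearranging, w·(40 − 161) = 161·14 − 2716 = -462, so w ≈ -462/-121 = 3.82.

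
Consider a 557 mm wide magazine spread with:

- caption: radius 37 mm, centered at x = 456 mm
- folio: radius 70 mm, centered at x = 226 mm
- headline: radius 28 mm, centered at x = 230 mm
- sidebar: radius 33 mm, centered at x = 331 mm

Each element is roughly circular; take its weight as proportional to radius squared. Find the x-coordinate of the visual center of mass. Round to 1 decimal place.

r² weights: caption 37² = 1369, folio 70² = 4900, headline 28² = 784, sidebar 33² = 1089. Total = 8142.
x: (1369·456 + 4900·226 + 784·230 + 1089·331) / 8142 = 2272443 / 8142 ≈ 279.10

x ≈ 279.1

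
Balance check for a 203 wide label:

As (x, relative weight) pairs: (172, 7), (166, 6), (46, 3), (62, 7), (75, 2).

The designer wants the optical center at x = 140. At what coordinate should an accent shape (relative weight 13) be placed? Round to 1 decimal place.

x ≈ 184.5

After adding the accent shape, total weight = 7 + 6 + 3 + 7 + 2 + 13 = 38.
x: target moment 38×140 = 5320; current 7·172 + 6·166 + 3·46 + 7·62 + 2·75 = 2922; the accent shape supplies 2398, so x = 2398/13 ≈ 184.46.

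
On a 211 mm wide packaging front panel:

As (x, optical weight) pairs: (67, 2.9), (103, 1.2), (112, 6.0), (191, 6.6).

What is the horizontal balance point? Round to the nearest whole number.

x ≈ 135

Σw = 2.9 + 1.2 + 6.0 + 6.6 = 16.7.
x: (2.9·67 + 1.2·103 + 6.0·112 + 6.6·191) / 16.7 = 2250.5 / 16.7 ≈ 134.76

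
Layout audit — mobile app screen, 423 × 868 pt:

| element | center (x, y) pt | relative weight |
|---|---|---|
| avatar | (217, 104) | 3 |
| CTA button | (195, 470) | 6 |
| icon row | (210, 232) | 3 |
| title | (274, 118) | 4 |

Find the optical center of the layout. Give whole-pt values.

(222, 269)

Weights sum to 3 + 6 + 3 + 4 = 16.
Σw·x = 3·217 + 6·195 + 3·210 + 4·274 = 3547, so x̄ = 3547/16 ≈ 221.69.
Σw·y = 3·104 + 6·470 + 3·232 + 4·118 = 4300, so ȳ = 4300/16 ≈ 268.75.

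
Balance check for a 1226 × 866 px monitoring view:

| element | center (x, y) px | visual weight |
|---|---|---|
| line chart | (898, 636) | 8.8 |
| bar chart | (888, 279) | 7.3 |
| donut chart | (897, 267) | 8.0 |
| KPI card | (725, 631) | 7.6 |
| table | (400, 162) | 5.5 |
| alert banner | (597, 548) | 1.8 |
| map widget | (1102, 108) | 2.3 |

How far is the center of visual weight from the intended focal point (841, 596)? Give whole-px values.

Weights sum to 8.8 + 7.3 + 8.0 + 7.6 + 5.5 + 1.8 + 2.3 = 41.3.
Σw·x = 32880.0; x̄ = 32880.0/41.3 ≈ 796.13.
y: moment 16690.9 / weight 41.3 ≈ 404.14
Offset from (841, 596): Δx ≈ -44.87, Δy ≈ -191.86; distance = √(Δx² + Δy²) ≈ 197.04.

≈ 197 px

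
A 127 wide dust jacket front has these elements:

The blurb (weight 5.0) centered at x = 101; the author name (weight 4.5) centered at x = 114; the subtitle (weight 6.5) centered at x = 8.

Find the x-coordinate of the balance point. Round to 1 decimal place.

Weights sum to 5.0 + 4.5 + 6.5 = 16.0.
x: (5.0·101 + 4.5·114 + 6.5·8) / 16.0 = 1070.0 / 16.0 ≈ 66.88

x ≈ 66.9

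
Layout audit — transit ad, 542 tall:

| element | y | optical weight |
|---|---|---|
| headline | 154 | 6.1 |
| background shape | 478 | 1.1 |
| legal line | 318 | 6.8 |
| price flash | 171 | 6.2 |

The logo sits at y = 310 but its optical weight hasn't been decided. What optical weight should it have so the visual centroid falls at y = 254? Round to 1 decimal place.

w ≈ 7.9

Fixed elements: Σw = 6.1 + 1.1 + 6.8 + 6.2 = 20.2, Σw·y = 6.1·154 + 1.1·478 + 6.8·318 + 6.2·171 = 4687.8.
Balance at y = 254 requires (4687.8 + w·310) / (20.2 + w) = 254.
Rearranging, w·(310 − 254) = 254·20.2 − 4687.8 = 443.0, so w ≈ 443.0/56 = 7.91.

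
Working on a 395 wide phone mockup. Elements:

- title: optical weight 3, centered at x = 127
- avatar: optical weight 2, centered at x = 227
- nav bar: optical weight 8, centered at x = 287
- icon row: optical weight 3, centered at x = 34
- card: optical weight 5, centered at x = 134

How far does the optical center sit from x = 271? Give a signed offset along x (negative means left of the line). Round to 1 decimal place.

≈ -85.1

Weights sum to 3 + 2 + 8 + 3 + 5 = 21.
x-moment: 3·127 + 2·227 + 8·287 + 3·34 + 5·134 = 3903; centroid 3903/21 ≈ 185.86.
Against x = 271, that's 185.86 − 271 = -85.14.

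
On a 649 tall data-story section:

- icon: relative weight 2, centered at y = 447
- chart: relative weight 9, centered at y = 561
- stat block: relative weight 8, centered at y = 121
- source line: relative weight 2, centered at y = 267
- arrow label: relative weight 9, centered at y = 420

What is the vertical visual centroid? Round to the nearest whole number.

Weights sum to 2 + 9 + 8 + 2 + 9 = 30.
Σw·y = 2·447 + 9·561 + 8·121 + 2·267 + 9·420 = 11225, so ȳ = 11225/30 ≈ 374.17.

y ≈ 374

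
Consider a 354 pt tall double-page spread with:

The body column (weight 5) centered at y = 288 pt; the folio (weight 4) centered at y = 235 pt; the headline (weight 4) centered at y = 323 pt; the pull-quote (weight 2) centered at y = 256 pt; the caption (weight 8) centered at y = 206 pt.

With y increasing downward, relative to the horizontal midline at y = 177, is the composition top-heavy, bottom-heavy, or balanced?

bottom-heavy

Weights sum to 5 + 4 + 4 + 2 + 8 = 23.
y: (5·288 + 4·235 + 4·323 + 2·256 + 8·206) / 23 = 5832 / 23 ≈ 253.57
253.6 lies below (larger y than) the midline 177, so the layout is bottom-heavy.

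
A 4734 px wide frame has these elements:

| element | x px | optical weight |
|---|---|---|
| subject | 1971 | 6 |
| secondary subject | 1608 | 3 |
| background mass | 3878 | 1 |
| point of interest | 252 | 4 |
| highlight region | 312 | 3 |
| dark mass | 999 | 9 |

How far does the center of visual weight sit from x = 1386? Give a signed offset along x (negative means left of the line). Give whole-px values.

≈ -176 px

Total weight = 6 + 3 + 1 + 4 + 3 + 9 = 26.
Σw·x = 6·1971 + 3·1608 + 1·3878 + 4·252 + 3·312 + 9·999 = 31463, so x̄ = 31463/26 ≈ 1210.12.
Against x = 1386, that's 1210.12 − 1386 = -175.88.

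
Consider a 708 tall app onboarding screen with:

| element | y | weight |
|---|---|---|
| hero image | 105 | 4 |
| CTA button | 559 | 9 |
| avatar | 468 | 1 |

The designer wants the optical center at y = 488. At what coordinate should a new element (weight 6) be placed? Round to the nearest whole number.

y ≈ 640

With the new element, Σw becomes 4 + 9 + 1 + 6 = 20.
y: target moment 20×488 = 9760; current 4·105 + 9·559 + 1·468 = 5919; the new element supplies 3841, so y = 3841/6 ≈ 640.17.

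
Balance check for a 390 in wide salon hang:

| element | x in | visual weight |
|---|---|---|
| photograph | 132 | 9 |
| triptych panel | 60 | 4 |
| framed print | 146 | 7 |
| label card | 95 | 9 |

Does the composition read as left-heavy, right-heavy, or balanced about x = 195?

left-heavy

Σw = 9 + 4 + 7 + 9 = 29.
Σw·x = 9·132 + 4·60 + 7·146 + 9·95 = 3305, so x̄ = 3305/29 ≈ 113.97.
Since 114.0 is left of 195, the composition reads left-heavy.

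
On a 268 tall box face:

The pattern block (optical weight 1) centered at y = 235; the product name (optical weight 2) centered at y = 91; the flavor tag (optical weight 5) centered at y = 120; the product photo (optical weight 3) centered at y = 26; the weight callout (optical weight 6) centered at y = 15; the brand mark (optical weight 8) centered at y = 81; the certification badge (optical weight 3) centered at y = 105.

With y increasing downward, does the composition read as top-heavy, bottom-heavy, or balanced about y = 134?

Σw = 1 + 2 + 5 + 3 + 6 + 8 + 3 = 28.
Σw·y = 1·235 + 2·91 + 5·120 + 3·26 + 6·15 + 8·81 + 3·105 = 2148, so ȳ = 2148/28 ≈ 76.71.
Since 76.7 is above (smaller y than) 134, the composition reads top-heavy.

top-heavy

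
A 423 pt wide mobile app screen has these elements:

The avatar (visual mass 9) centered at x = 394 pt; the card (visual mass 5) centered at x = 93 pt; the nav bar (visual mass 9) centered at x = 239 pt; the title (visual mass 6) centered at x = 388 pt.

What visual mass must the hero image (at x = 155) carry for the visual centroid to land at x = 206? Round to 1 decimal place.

w ≈ 49.3

Known weights sum to 9 + 5 + 9 + 6 = 29; their moment is 9·394 + 5·93 + 9·239 + 6·388 = 8490.
For the centroid to hit 206: (8490 + w·155) / (29 + w) = 206.
Solving: w = (206·29 − 8490) / (155 − 206) = -2516 / -51 ≈ 49.33.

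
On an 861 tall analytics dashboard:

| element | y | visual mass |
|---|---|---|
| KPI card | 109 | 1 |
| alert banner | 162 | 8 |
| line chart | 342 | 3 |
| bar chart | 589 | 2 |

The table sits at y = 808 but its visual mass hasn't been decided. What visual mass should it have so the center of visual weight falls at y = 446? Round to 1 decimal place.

w ≈ 7.3

Existing Σw = 14 (1 + 8 + 3 + 2); existing moment 1·109 + 8·162 + 3·342 + 2·589 = 3609.
For the centroid to hit 446: (3609 + w·808) / (14 + w) = 446.
Rearranging, w·(808 − 446) = 446·14 − 3609 = 2635, so w ≈ 2635/362 = 7.28.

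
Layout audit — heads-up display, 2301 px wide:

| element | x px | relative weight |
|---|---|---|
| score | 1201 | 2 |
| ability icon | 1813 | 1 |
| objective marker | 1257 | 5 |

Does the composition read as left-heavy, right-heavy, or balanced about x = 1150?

right-heavy

Total weight = 2 + 1 + 5 = 8.
x: (2·1201 + 1·1813 + 5·1257) / 8 = 10500 / 8 ≈ 1312.50
1312.5 lies right of the midline 1150, so the layout is right-heavy.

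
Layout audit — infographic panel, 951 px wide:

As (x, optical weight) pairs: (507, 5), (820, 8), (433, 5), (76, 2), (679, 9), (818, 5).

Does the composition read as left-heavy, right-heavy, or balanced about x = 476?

Σw = 5 + 8 + 5 + 2 + 9 + 5 = 34.
Σw·x = 5·507 + 8·820 + 5·433 + 2·76 + 9·679 + 5·818 = 21613, so x̄ = 21613/34 ≈ 635.68.
Since 635.7 is right of 476, the composition reads right-heavy.

right-heavy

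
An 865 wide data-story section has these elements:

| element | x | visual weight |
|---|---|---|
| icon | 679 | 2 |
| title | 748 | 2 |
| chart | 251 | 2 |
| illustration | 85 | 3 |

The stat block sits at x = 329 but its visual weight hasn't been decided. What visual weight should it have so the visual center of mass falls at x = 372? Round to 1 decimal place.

w ≈ 6.1

Fixed elements: Σw = 2 + 2 + 2 + 3 = 9, Σw·x = 2·679 + 2·748 + 2·251 + 3·85 = 3611.
Balance at x = 372 requires (3611 + w·329) / (9 + w) = 372.
Solving: w = (372·9 − 3611) / (329 − 372) = -263 / -43 ≈ 6.12.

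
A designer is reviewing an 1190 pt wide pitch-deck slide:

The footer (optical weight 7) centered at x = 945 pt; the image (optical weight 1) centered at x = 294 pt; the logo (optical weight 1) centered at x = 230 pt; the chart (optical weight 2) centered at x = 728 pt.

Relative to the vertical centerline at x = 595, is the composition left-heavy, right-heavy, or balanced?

Σw = 7 + 1 + 1 + 2 = 11.
x: (7·945 + 1·294 + 1·230 + 2·728) / 11 = 8595 / 11 ≈ 781.36
781.4 vs midline 595 → right-heavy.

right-heavy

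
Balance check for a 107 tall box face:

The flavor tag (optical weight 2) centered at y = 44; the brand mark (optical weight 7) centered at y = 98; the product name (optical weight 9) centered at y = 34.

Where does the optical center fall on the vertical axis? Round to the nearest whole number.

Σw = 2 + 7 + 9 = 18.
y: (2·44 + 7·98 + 9·34) / 18 = 1080 / 18 ≈ 60.00

y ≈ 60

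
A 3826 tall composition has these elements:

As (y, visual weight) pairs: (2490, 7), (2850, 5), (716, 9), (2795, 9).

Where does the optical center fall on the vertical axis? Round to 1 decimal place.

Weights sum to 7 + 5 + 9 + 9 = 30.
Σw·y = 7·2490 + 5·2850 + 9·716 + 9·2795 = 63279, so ȳ = 63279/30 ≈ 2109.30.

y ≈ 2109.3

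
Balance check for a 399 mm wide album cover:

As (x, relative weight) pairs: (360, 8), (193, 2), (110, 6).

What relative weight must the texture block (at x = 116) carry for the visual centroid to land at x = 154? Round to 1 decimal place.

w ≈ 38.5

Known weights sum to 8 + 2 + 6 = 16; their moment is 8·360 + 2·193 + 6·110 = 3926.
Set Σw·x/Σw = 154: (3926 + 116w) = 154·(16 + w).
Solving: w = (154·16 − 3926) / (116 − 154) = -1462 / -38 ≈ 38.47.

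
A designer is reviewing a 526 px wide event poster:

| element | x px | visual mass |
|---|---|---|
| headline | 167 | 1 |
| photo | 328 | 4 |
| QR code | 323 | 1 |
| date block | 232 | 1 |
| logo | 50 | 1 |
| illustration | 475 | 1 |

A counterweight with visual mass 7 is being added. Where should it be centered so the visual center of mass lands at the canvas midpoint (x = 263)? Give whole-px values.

x ≈ 236

New total weight: (1 + 4 + 1 + 1 + 1 + 1) + 7 = 16.
x: target moment 16×263 = 4208; current 1·167 + 4·328 + 1·323 + 1·232 + 1·50 + 1·475 = 2559; the counterweight supplies 1649, so x = 1649/7 ≈ 235.57.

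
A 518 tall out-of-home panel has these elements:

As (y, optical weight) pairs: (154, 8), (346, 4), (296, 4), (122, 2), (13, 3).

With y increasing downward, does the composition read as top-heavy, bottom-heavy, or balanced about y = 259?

Weights sum to 8 + 4 + 4 + 2 + 3 = 21.
y-moment: 8·154 + 4·346 + 4·296 + 2·122 + 3·13 = 4083; centroid 4083/21 ≈ 194.43.
Since 194.4 is above (smaller y than) 259, the composition reads top-heavy.

top-heavy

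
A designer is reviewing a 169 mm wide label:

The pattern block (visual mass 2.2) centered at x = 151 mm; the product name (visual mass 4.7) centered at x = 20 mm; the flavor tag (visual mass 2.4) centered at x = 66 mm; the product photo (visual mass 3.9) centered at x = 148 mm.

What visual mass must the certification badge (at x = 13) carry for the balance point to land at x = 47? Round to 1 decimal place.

w ≈ 15.9

Known weights sum to 2.2 + 4.7 + 2.4 + 3.9 = 13.2; their moment is 2.2·151 + 4.7·20 + 2.4·66 + 3.9·148 = 1161.8.
Balance at x = 47 requires (1161.8 + w·13) / (13.2 + w) = 47.
So w = (47·13.2 − 1161.8)/(13 − 47) = -541.4/-34 ≈ 15.92.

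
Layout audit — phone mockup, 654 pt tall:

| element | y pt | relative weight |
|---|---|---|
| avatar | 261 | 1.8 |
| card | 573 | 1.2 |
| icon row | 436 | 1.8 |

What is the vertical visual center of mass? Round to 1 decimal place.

y ≈ 404.6

Total weight = 1.8 + 1.2 + 1.8 = 4.8.
Σw·y = 1.8·261 + 1.2·573 + 1.8·436 = 1942.2, so ȳ = 1942.2/4.8 ≈ 404.62.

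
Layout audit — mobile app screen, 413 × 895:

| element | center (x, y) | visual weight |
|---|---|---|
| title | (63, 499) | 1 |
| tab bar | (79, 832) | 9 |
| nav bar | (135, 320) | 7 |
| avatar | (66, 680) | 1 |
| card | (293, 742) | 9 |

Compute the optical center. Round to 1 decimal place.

(163.8, 651.3)

Σw = 1 + 9 + 7 + 1 + 9 = 27.
x-moment: 1·63 + 9·79 + 7·135 + 1·66 + 9·293 = 4422; centroid 4422/27 ≈ 163.78.
y-moment: 1·499 + 9·832 + 7·320 + 1·680 + 9·742 = 17585; centroid 17585/27 ≈ 651.30.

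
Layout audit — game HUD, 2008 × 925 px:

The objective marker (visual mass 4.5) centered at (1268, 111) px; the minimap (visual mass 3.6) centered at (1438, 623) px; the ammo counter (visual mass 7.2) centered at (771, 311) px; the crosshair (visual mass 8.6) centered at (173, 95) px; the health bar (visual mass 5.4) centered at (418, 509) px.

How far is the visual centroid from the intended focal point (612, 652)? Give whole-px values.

≈ 368 px

Σw = 4.5 + 3.6 + 7.2 + 8.6 + 5.4 = 29.3.
x-moment: 4.5·1268 + 3.6·1438 + 7.2·771 + 8.6·173 + 5.4·418 = 20179.0; centroid 20179.0/29.3 ≈ 688.70.
y-moment: 4.5·111 + 3.6·623 + 7.2·311 + 8.6·95 + 5.4·509 = 8547.1; centroid 8547.1/29.3 ≈ 291.71.
Offset from (612, 652): Δx ≈ 76.70, Δy ≈ -360.29; distance = √(Δx² + Δy²) ≈ 368.36.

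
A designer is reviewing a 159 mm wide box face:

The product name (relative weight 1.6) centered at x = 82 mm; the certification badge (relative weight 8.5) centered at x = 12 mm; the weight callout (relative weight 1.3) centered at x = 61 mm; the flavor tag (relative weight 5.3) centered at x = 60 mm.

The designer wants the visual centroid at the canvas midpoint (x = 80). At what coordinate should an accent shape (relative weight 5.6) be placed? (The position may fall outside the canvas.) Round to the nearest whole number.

x ≈ 206

After adding the accent shape, total weight = 1.6 + 8.5 + 1.3 + 5.3 + 5.6 = 22.3.
x: target moment 22.3×80 = 1784.0; current 1.6·82 + 8.5·12 + 1.3·61 + 5.3·60 = 630.5; the accent shape supplies 1153.5, so x = 1153.5/5.6 ≈ 205.98.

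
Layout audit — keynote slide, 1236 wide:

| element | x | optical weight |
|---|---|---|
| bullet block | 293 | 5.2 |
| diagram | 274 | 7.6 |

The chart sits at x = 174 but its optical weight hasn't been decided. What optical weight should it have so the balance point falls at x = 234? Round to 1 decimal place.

Existing Σw = 12.8 (5.2 + 7.6); existing moment 5.2·293 + 7.6·274 = 3606.0.
For the centroid to hit 234: (3606.0 + w·174) / (12.8 + w) = 234.
Rearranging, w·(174 − 234) = 234·12.8 − 3606.0 = -610.8, so w ≈ -610.8/-60 = 10.18.

w ≈ 10.2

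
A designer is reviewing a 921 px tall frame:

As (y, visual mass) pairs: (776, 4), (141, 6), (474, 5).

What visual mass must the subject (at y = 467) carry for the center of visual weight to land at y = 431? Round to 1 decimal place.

w ≈ 4.0

Fixed elements: Σw = 4 + 6 + 5 = 15, Σw·y = 4·776 + 6·141 + 5·474 = 6320.
For the centroid to hit 431: (6320 + w·467) / (15 + w) = 431.
So w = (431·15 − 6320)/(467 − 431) = 145/36 ≈ 4.03.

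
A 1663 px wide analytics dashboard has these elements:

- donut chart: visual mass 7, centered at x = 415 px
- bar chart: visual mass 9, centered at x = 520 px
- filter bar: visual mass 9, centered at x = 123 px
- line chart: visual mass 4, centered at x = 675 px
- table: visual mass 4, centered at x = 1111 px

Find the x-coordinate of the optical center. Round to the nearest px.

x ≈ 480

Σw = 7 + 9 + 9 + 4 + 4 = 33.
Σw·x = 7·415 + 9·520 + 9·123 + 4·675 + 4·1111 = 15836, so x̄ = 15836/33 ≈ 479.88.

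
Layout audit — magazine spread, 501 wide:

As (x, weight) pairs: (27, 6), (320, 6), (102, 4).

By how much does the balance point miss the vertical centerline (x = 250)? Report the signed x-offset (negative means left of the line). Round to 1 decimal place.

Σw = 6 + 6 + 4 = 16.
Σw·x = 6·27 + 6·320 + 4·102 = 2490, so x̄ = 2490/16 ≈ 155.62.
Difference: 155.62 − 250 ≈ -94.38.

≈ -94.4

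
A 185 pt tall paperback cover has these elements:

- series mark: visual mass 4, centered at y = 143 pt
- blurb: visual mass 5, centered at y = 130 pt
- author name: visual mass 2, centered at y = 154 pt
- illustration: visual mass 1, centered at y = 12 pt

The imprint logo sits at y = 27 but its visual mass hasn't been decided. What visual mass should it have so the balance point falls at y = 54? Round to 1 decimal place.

w ≈ 33.1

Existing Σw = 12 (4 + 5 + 2 + 1); existing moment 4·143 + 5·130 + 2·154 + 1·12 = 1542.
Balance at y = 54 requires (1542 + w·27) / (12 + w) = 54.
Rearranging, w·(27 − 54) = 54·12 − 1542 = -894, so w ≈ -894/-27 = 33.11.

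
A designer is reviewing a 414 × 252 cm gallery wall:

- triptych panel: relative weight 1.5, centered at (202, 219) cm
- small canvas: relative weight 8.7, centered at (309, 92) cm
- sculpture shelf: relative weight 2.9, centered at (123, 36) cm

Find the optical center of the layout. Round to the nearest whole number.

Total weight = 1.5 + 8.7 + 2.9 = 13.1.
x: (1.5·202 + 8.7·309 + 2.9·123) / 13.1 = 3348.0 / 13.1 ≈ 255.57
y: (1.5·219 + 8.7·92 + 2.9·36) / 13.1 = 1233.3 / 13.1 ≈ 94.15

(256, 94)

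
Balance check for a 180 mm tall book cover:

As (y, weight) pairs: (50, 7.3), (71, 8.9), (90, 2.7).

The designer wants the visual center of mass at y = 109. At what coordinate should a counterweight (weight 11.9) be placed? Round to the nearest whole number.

After adding the counterweight, total weight = 7.3 + 8.9 + 2.7 + 11.9 = 30.8.
Along y: (1239.9 + 11.9·y) / 30.8 = 109 (existing moment 7.3·50 + 8.9·71 + 2.7·90 = 1239.9) ⇒ y = (3357.2 − 1239.9) / 11.9 ≈ 177.92.

y ≈ 178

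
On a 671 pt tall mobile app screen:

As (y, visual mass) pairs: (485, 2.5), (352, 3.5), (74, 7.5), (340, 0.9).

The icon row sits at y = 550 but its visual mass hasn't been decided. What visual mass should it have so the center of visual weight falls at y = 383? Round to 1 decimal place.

Fixed elements: Σw = 2.5 + 3.5 + 7.5 + 0.9 = 14.4, Σw·y = 2.5·485 + 3.5·352 + 7.5·74 + 0.9·340 = 3305.5.
For the centroid to hit 383: (3305.5 + w·550) / (14.4 + w) = 383.
Solving: w = (383·14.4 − 3305.5) / (550 − 383) = 2209.7 / 167 ≈ 13.23.

w ≈ 13.2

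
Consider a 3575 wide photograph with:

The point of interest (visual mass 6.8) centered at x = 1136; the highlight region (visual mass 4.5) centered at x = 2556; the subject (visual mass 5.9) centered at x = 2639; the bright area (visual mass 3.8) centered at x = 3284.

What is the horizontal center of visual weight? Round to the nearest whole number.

Σw = 6.8 + 4.5 + 5.9 + 3.8 = 21.0.
Σw·x = 6.8·1136 + 4.5·2556 + 5.9·2639 + 3.8·3284 = 47276.1, so x̄ = 47276.1/21.0 ≈ 2251.24.

x ≈ 2251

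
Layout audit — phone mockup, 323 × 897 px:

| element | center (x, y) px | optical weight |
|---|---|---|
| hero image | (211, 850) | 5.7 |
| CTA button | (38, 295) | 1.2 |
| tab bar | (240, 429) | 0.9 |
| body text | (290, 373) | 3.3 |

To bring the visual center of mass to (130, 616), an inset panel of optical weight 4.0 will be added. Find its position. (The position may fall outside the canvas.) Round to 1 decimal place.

(-114.6, 621.4)

New total weight: (5.7 + 1.2 + 0.9 + 3.3) + 4.0 = 15.1.
Along x: (2421.3 + 4.0·x) / 15.1 = 130 (existing moment 5.7·211 + 1.2·38 + 0.9·240 + 3.3·290 = 2421.3) ⇒ x = (1963.0 − 2421.3) / 4.0 ≈ -114.58.
Along y: (6816.0 + 4.0·y) / 15.1 = 616 (existing moment 5.7·850 + 1.2·295 + 0.9·429 + 3.3·373 = 6816.0) ⇒ y = (9301.6 − 6816.0) / 4.0 ≈ 621.40.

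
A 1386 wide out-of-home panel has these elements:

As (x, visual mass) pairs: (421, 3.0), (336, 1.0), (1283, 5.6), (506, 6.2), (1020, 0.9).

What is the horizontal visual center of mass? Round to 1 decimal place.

Weights sum to 3.0 + 1.0 + 5.6 + 6.2 + 0.9 = 16.7.
x-moment: 3.0·421 + 1.0·336 + 5.6·1283 + 6.2·506 + 0.9·1020 = 12839.0; centroid 12839.0/16.7 ≈ 768.80.

x ≈ 768.8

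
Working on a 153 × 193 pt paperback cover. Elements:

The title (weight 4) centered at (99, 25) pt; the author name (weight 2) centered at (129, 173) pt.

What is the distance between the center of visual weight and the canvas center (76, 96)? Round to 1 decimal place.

Σw = 4 + 2 = 6.
x: (4·99 + 2·129) / 6 = 654 / 6 ≈ 109.00
y: (4·25 + 2·173) / 6 = 446 / 6 ≈ 74.33
Relative to (76, 96): Δ = (33.00, -21.67); |Δ| = √(33.00² + -21.67²) ≈ 39.48.

≈ 39.5 pt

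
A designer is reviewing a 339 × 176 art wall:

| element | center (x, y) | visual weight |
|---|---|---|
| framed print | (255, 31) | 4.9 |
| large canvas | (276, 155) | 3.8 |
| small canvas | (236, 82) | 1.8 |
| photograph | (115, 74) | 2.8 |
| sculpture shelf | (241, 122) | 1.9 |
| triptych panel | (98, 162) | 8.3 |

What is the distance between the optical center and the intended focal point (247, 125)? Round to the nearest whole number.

Weights sum to 4.9 + 3.8 + 1.8 + 2.8 + 1.9 + 8.3 = 23.5.
x: (4.9·255 + 3.8·276 + 1.8·236 + 2.8·115 + 1.9·241 + 8.3·98) / 23.5 = 4316.4 / 23.5 ≈ 183.68
y: (4.9·31 + 3.8·155 + 1.8·82 + 2.8·74 + 1.9·122 + 8.3·162) / 23.5 = 2672.1 / 23.5 ≈ 113.71
From (247, 125): dx = -63.32, dy = -11.29, so the distance is √(dx²+dy²) ≈ 64.32.

≈ 64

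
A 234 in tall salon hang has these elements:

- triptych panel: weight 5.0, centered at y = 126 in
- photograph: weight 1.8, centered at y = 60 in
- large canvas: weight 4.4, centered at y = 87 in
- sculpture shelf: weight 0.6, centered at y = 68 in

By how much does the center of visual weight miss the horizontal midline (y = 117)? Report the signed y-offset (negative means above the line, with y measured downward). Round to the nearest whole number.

Σw = 5.0 + 1.8 + 4.4 + 0.6 = 11.8.
Σw·y = 5.0·126 + 1.8·60 + 4.4·87 + 0.6·68 = 1161.6, so ȳ = 1161.6/11.8 ≈ 98.44.
Difference: 98.44 − 117 ≈ -18.56.

≈ -19 in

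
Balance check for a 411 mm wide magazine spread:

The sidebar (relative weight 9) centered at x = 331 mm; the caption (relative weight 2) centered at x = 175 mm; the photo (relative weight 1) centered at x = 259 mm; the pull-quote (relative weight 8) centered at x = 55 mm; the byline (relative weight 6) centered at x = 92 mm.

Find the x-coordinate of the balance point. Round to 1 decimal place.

x ≈ 176.2

Σw = 9 + 2 + 1 + 8 + 6 = 26.
Σw·x = 9·331 + 2·175 + 1·259 + 8·55 + 6·92 = 4580, so x̄ = 4580/26 ≈ 176.15.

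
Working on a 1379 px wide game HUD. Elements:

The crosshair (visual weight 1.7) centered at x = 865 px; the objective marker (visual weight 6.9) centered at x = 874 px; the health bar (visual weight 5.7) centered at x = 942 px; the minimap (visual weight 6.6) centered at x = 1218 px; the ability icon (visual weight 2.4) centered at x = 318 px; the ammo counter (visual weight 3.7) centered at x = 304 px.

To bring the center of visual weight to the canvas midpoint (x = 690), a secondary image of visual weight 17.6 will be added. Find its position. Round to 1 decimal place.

After adding the secondary image, total weight = 1.7 + 6.9 + 5.7 + 6.6 + 2.4 + 3.7 + 17.6 = 44.6.
x: need Σw·x = 44.6·690 = 30774.0. Existing = 1.7·865 + 6.9·874 + 5.7·942 + 6.6·1218 + 2.4·318 + 3.7·304 = 22797.3. Remainder 7976.7 / 17.6 ≈ 453.22.

x ≈ 453.2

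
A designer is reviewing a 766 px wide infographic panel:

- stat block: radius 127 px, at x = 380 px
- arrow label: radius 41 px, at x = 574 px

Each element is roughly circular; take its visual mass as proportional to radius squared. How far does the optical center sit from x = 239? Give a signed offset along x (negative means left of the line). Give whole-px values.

r² weights: stat block 127² = 16129, arrow label 41² = 1681. Total = 17810.
x-moment: 16129·380 + 1681·574 = 7093914; centroid 7093914/17810 ≈ 398.31.
Difference: 398.31 − 239 ≈ 159.31.

≈ 159 px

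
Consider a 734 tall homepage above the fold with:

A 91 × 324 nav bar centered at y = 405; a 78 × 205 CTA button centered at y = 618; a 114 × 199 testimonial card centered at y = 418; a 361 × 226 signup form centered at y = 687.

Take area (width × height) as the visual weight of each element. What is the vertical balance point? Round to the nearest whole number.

Areas → weights: nav bar 91·324 = 29484, CTA button 78·205 = 15990, testimonial card 114·199 = 22686, signup form 361·226 = 81586; Σw = 149746.
y: (29484·405 + 15990·618 + 22686·418 + 81586·687) / 149746 = 87355170 / 149746 ≈ 583.36

y ≈ 583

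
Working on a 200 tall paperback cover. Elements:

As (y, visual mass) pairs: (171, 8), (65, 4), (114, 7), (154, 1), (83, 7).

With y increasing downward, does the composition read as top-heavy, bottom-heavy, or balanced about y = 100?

Weights sum to 8 + 4 + 7 + 1 + 7 = 27.
Σw·y = 8·171 + 4·65 + 7·114 + 1·154 + 7·83 = 3161, so ȳ = 3161/27 ≈ 117.07.
Since 117.1 is below (larger y than) 100, the composition reads bottom-heavy.

bottom-heavy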